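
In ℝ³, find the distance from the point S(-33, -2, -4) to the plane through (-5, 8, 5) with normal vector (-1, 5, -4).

14/√42

The plane has equation n·(r − (-5, 8, 5)) = 0, i.e. n·r = 25.
d = |(-1)·(-33) + 5·(-2) + (-4)·(-4) − 25| / √(1 + 25 + 16) = |14| / √42 = √42/3.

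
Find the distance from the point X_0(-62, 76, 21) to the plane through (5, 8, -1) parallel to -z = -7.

22

Parallel planes share the normal n = (0, 0, -1); since (5, 8, -1) lies on the plane, its equation is -z = 1.
Then n·(-62, 76, 21) - 1 = -22.
|n| = √(0 + 0 + 1) = 1, so the distance is |-22|/1 = 22.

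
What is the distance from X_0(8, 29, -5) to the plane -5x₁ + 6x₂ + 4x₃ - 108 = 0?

6√77/77

Normal vector n = (-5, 6, 4), and n·(8, 29, -5) - 108 = 6.
|n| = √(25 + 36 + 16) = √77, so the distance is |6|/√77 = 6√77/77.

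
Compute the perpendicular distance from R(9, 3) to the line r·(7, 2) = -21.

The normal to the line is n = (7, 2) with |n| = √53.
|n·R − (-21)| = |69 − (-21)| = 90, so the distance is 90/√53 = 90√53/53.

90√53/53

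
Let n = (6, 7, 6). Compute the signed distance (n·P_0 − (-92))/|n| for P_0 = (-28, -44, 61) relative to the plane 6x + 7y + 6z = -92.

n·P_0 − (-92) = -18.
|n| = 11, so the signed distance is -18/11.

-18/11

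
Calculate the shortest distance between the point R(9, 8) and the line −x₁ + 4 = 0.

d = |(-1)·9 + 0·8 − (-4)| / √(1 + 0) = |-5|/1 = 5.

5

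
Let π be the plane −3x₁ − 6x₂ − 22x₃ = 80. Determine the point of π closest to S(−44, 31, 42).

n = (−3, −6, −22), |n|² = 529, and n·S − 80 = -1058.
t = -1058/529 = -2, so the foot is S − t·n = (−44, 31, 42) − (-2)·(−3, −6, −22) = (−50, 19, −2).

(-50, 19, -2)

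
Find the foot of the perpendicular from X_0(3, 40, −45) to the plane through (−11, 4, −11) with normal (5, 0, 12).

n = (5, 0, 12), |n|² = 169, and n·X_0 − (-187) = -338.
t = -338/169 = -2, so the foot is X_0 − t·n = (3, 40, −45) − (-2)·(5, 0, 12) = (13, 40, −21).

(13, 40, -21)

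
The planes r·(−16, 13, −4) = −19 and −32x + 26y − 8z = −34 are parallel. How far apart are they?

2/21

Divide the second equation by 2 to match normals: −16x + 13y − 4z = -17.
Both planes have normal n = (−16, 13, −4), |n| = 21. Any point on the first plane is at distance |(-17) − (-19)|/|n| = 2/21 from the second.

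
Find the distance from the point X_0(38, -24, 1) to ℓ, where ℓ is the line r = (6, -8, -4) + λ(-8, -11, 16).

Direction vector d = (-8, -11, 16).
AP = (32, -16, 5), and AP × d = (-201, -552, -480).
|AP × d|² = 575505 and |d|² = 441, so the distance is √(575505/441) = √1305 = 3√145.

3√145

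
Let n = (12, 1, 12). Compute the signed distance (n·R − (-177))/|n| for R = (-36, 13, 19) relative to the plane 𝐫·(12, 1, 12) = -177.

-14/17

n·R − (-177) = -14.
|n| = 17, so the signed distance is -14/17.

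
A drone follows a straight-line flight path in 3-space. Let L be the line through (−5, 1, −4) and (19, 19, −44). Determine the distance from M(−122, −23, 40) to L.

3√689

A direction vector is d = (24, 18, −40).
AP = (−117, −24, 44), and AP × d = (168, −3624, −1530).
|AP × d|² = 15502500 and |d|² = 2500, so the distance is √(15502500/2500) = √6201 = 3√689.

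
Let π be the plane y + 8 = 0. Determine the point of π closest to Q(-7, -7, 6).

(-7, -8, 6)

n = (0, 1, 0), |n|² = 1, and n·Q − (-8) = 1.
t = 1/1 = 1, so the foot is Q − t·n = (-7, -7, 6) − 1·(0, 1, 0) = (-7, -8, 6).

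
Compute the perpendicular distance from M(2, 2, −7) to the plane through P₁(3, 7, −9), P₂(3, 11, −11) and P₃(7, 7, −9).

P₁P₂ = (0, 4, −2) and P₁P₃ = (4, 0, 0), so a normal is n = P₁P₂ × P₁P₃ = (0, −8, −16).
d = |(-8)·2 + (-16)·(-7) − 88| / √(0 + 64 + 256) = |8| / (8√5) = 1/√5.

√5/5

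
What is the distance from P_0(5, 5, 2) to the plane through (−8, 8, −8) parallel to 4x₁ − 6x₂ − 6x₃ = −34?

5√22/22

Parallel planes share the normal n = (4, −6, −6); since (−8, 8, −8) lies on the plane, its equation is 4x₁ − 6x₂ − 6x₃ = -32.
Then n·(5, 5, 2) − (−32) = 10.
|n| = √(16 + 36 + 36) = 2√22, so the distance is |10|/(2√22) = 5√22/22.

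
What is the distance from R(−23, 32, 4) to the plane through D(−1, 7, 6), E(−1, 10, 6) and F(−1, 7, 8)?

22

DE = (0, 3, 0) and DF = (0, 0, 2), so a normal is n = DE × DF = (6, 0, 0).
d = |6·(-23) − (-6)| / √(36 + 0 + 0) = |-132| / 6 = 22.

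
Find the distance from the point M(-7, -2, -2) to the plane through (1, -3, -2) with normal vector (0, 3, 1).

The plane has equation n·(r − (1, -3, -2)) = 0, i.e. n·r = -11.
Then n·(-7, -2, -2) - (-11) = 3.
|n| = √(0 + 9 + 1) = √10, so the distance is |3|/√10 = 3√10/10.

3/√10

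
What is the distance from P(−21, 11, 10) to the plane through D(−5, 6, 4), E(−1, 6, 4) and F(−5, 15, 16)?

2/5

DE = (4, 0, 0) and DF = (0, 9, 12), so a normal is n = DE × DF = (0, −48, 36).
Then n·(−21, 11, 10) − (−144) = −24.
|n| = √(0 + 2304 + 1296) = 60, so the distance is |-24|/60 = 2/5.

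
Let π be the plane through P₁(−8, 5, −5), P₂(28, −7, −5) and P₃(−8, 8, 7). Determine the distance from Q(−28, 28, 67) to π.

P₁P₂ = (36, −12, 0) and P₁P₃ = (0, 3, 12), so a normal is n = P₁P₂ × P₁P₃ = (−144, −432, 108).
Then n·(−28, 28, 67) − (−1548) = 720.
|n| = √(20736 + 186624 + 11664) = 468, so the distance is |720|/468 = 20/13.

20/13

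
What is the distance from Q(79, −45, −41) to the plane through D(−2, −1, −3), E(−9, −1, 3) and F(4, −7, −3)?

4

DE = (−7, 0, 6) and DF = (6, −6, 0), so a normal is n = DE × DF = (36, 36, 42).
Then n·(79, −45, −41) − (−234) = −264.
|n| = √(1296 + 1296 + 1764) = 66, so the distance is |-264|/66 = 4.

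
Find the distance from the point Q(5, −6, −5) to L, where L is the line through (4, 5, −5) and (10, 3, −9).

A direction vector is d = (6, −2, −4).
AP = (1, −11, 0); AP·d = 28, |AP|² = 122, |d|² = 56.
distance² = |AP|² − (AP·d)²/|d|² = 122 − 784/56 = 108, so the distance is 6√3.

6√3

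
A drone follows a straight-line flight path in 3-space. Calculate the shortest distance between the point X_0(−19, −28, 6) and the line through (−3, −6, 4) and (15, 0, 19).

A direction vector is d = (18, 6, 15).
AP = (−16, −22, 2); AP·d = -390, |AP|² = 744, |d|² = 585.
distance² = |AP|² − (AP·d)²/|d|² = 744 − 152100/585 = 484, so the distance is 22.

22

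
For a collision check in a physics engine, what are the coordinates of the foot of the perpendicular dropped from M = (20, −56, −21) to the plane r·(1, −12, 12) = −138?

The perpendicular from M has direction n = (1, −12, 12): r = (20, −56, −21) + μ(1, −12, 12).
Substitute into the plane: n·(M + μn) = -138 gives 440 + 289μ = -138, so μ = -2.
Foot = (20, −56, −21) + (-2)·(1, −12, 12) = (18, −32, −45).

(18, -32, -45)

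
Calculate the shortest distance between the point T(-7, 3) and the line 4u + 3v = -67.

The normal to the line is n = (4, 3) with |n| = 5.
|n·T − (-67)| = |-19 − (-67)| = 48, so the distance is 48/5.

48/5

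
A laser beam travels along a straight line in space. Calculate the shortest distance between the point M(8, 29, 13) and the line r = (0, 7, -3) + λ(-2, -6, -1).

Direction vector d = (-2, -6, -1).
AP = (8, 22, 16), and AP × d = (74, -24, -4).
|AP × d|² = 6068 and |d|² = 41, so the distance is √(6068/41) = √148 = 2√37.

2√37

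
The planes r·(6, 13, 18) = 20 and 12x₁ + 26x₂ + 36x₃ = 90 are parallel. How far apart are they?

Divide the second equation by 2 to match normals: 6x₁ + 13x₂ + 18x₃ = 45.
With common normal n = (6, 13, 18) (|n| = 23), the distance is |20 − 45|/|n| = 25/23.

25/23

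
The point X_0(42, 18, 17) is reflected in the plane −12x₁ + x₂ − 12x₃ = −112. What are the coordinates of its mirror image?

With n = (−12, 1, −12), the signed offset is (n·X_0 − (-112))/|n|² = -578/289 = -2.
X_0' = X_0 − 2t·n = (42, 18, 17) − (-4)·(−12, 1, −12) = (−6, 22, −31).

(-6, 22, -31)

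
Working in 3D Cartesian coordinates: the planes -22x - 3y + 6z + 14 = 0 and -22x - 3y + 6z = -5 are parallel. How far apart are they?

9/23

With common normal n = (-22, -3, 6) (|n| = 23), the distance is |(-14) − (-5)|/|n| = 9/23.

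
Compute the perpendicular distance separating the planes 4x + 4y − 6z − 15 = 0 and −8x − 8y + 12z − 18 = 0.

12√17/17

Divide the second equation by -2 to match normals: 4x + 4y − 6z = -9.
With common normal n = (4, 4, −6) (|n| = 2√17), the distance is |15 − (-9)|/|n| = 24/(2√17) = 12√17/17.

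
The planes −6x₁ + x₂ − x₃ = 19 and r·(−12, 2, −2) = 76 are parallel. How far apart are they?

19/√38

Divide the second equation by 2 to match normals: −6x₁ + x₂ − x₃ = 38.
Both planes have normal n = (−6, 1, −1), |n| = √38. Any point on the first plane is at distance |38 − 19|/|n| = 19/√38 = √38/2 from the second.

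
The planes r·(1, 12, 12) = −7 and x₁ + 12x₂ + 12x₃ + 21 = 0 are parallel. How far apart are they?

14/17

With common normal n = (1, 12, 12) (|n| = 17), the distance is |(-7) − (-21)|/|n| = 14/17.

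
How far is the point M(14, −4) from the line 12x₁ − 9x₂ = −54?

The normal to the line is n = (12, −9) with |n| = 15.
|n·M − (-54)| = |204 − (-54)| = 258, so the distance is 258/15 = 86/5.

86/5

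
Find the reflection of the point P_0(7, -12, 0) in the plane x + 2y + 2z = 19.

n = (1, 2, 2), |n|² = 9, n·P_0 − 19 = -36, so t = -36/9 = -4.
Foot F = P_0 − (-4)·n = (11, -4, 8); the reflection is 2F − P_0 = (15, 4, 16).

(15, 4, 16)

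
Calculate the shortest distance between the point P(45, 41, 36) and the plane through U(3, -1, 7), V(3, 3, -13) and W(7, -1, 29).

UV = (0, 4, -20) and UW = (4, 0, 22), so a normal is n = UV × UW = (88, -80, -16).
Then n·(45, 41, 36) - 232 = -128.
|n| = √(7744 + 6400 + 256) = 120, so the distance is |-128|/120 = 16/15.

16/15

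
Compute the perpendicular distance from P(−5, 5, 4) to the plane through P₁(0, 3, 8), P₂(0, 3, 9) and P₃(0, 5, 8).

P₁P₂ = (0, 0, 1) and P₁P₃ = (0, 2, 0), so a normal is n = P₁P₂ × P₁P₃ = (−2, 0, 0).
Then n·(−5, 5, 4) − 0 = 10.
|n| = √(4 + 0 + 0) = 2, so the distance is |10|/2 = 5.

5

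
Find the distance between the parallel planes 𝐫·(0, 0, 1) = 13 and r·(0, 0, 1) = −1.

Both planes have normal n = (0, 0, 1), |n| = 1. Any point on the first plane is at distance |(-1) − 13|/|n| = 14/1 = 14 from the second.

14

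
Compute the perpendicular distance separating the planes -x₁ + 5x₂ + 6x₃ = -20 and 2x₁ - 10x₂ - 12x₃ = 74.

Divide the second equation by -2 to match normals: -x₁ + 5x₂ + 6x₃ = -37.
Both planes have normal n = (-1, 5, 6), |n| = √62. Any point on the first plane is at distance |(-37) − (-20)|/|n| = 17/√62 = 17√62/62 from the second.

17/√62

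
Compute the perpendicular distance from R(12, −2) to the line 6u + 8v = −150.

The normal to the line is n = (6, 8) with |n| = 10.
|n·R − (-150)| = |56 − (-150)| = 206, so the distance is 206/10 = 103/5.

103/5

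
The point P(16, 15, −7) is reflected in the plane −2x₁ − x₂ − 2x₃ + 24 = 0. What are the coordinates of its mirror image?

(12, 13, -11)

With n = (−2, −1, −2), the signed offset is (n·P − (-24))/|n|² = -9/9 = -1.
P' = P − 2t·n = (16, 15, −7) − (-2)·(−2, −1, −2) = (12, 13, −11).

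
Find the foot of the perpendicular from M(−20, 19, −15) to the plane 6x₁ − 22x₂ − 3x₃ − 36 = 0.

(-14, -3, -18)

The perpendicular from M has direction n = (6, −22, −3): r = (−20, 19, −15) + t(6, −22, −3).
Substitute into the plane: n·(M + tn) = 36 gives -493 + 529t = 36, so t = 1.
Foot = (−20, 19, −15) + 1·(6, −22, −3) = (−14, −3, −18).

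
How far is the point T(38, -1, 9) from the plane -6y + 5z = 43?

Normal vector n = (0, -6, 5), and n·(38, -1, 9) - 43 = 8.
|n| = √(0 + 36 + 25) = √61, so the distance is |8|/√61 = 8√61/61.

8/√61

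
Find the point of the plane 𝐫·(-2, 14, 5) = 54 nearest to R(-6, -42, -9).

n = (-2, 14, 5), |n|² = 225, and n·R − 54 = -675.
t = -675/225 = -3, so the foot is R − t·n = (-6, -42, -9) − (-3)·(-2, 14, 5) = (-12, 0, 6).

(-12, 0, 6)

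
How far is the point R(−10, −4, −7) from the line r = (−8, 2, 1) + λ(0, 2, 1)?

Direction vector d = (0, 2, 1).
AP = (−2, −6, −8); AP·d = -20, |AP|² = 104, |d|² = 5.
distance² = |AP|² − (AP·d)²/|d|² = 104 − 400/5 = 24, so the distance is 2√6.

2√6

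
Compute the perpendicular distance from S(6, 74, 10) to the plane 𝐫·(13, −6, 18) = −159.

Normal vector n = (13, −6, 18), and n·(6, 74, 10) − (−159) = −27.
|n| = √(169 + 36 + 324) = 23, so the distance is |-27|/23 = 27/23.

27/23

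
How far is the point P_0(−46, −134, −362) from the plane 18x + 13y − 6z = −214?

d = |18·(-46) + 13·(-134) + (-6)·(-362) − (-214)| / √(324 + 169 + 36) = |-184| / 23 = 8.

8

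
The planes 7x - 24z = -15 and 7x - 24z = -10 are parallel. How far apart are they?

Both planes have normal n = (7, 0, -24), |n| = 25. Any point on the first plane is at distance |(-10) − (-15)|/|n| = 5/25 = 1/5 from the second.

1/5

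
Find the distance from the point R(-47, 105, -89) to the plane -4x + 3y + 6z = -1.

n = (-4, 3, 6); n·P − (-1) = -30; |n| = √61; distance = 30/√61.

30√61/61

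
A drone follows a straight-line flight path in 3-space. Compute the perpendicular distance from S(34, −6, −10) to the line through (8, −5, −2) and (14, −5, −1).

√149

A direction vector is d = (6, 0, 1).
AP = (26, −1, −8), and AP × d = (−1, −74, 6).
|AP × d|² = 5513 and |d|² = 37, so the distance is √(5513/37) = √149.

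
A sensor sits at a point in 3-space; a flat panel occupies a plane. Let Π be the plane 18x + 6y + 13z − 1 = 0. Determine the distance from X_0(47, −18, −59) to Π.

n = (18, 6, 13); n·P − 1 = -30; |n| = 23; distance = 30/23.

30/23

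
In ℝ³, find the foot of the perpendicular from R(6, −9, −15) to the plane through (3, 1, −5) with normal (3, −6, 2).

(3, -3, -17)

The perpendicular from R has direction n = (3, −6, 2): r = (6, −9, −15) + μ(3, −6, 2).
Substitute into the plane: n·(R + μn) = -7 gives 42 + 49μ = -7, so μ = -1.
Foot = (6, −9, −15) + (-1)·(3, −6, 2) = (3, −3, −17).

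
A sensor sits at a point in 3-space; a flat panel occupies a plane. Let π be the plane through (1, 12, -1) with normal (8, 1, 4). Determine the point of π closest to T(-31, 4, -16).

n = (8, 1, 4), |n|² = 81, and n·T − 16 = -324.
t = -324/81 = -4, so the foot is T − t·n = (-31, 4, -16) − (-4)·(8, 1, 4) = (1, 8, 0).

(1, 8, 0)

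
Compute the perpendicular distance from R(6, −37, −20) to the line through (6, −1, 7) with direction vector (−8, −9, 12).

45

Direction vector d = (−8, −9, 12).
AP = (0, −36, −27); AP·d = 0, |AP|² = 2025, |d|² = 289.
distance² = |AP|² − (AP·d)²/|d|² = 2025 − 0/289 = 2025, so the distance is 45.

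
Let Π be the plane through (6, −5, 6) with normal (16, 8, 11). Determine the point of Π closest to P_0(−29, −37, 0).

n = (16, 8, 11), |n|² = 441, and n·P_0 − 122 = -882.
t = -882/441 = -2, so the foot is P_0 − t·n = (−29, −37, 0) − (-2)·(16, 8, 11) = (3, −21, 22).

(3, -21, 22)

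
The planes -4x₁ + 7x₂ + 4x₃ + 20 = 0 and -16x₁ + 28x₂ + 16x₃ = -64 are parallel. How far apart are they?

Divide the second equation by 4 to match normals: -4x₁ + 7x₂ + 4x₃ = -16.
Both planes have normal n = (-4, 7, 4), |n| = 9. Any point on the first plane is at distance |(-16) − (-20)|/|n| = 4/9 from the second.

4/9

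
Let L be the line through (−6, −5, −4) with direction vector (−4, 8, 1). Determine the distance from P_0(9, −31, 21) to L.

Direction vector d = (−4, 8, 1).
AP = (15, −26, 25), and AP × d = (−226, −115, 16).
|AP × d|² = 64557 and |d|² = 81, so the distance is √(64557/81) = √797.

√797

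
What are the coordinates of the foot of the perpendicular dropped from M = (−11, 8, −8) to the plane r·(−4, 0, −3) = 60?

The perpendicular from M has direction n = (−4, 0, −3): r = (−11, 8, −8) + t(−4, 0, −3).
Substitute into the plane: n·(M + tn) = 60 gives 68 + 25t = 60, so t = -8/25.
Foot = (−11, 8, −8) + (-8/25)·(−4, 0, −3) = (−243/25, 8, −176/25).

(-243/25, 8, -176/25)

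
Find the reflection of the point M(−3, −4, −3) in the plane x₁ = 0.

(3, -4, -3)

With n = (1, 0, 0), the signed offset is (n·M − 0)/|n|² = -3/1 = -3.
M' = M − 2t·n = (−3, −4, −3) − (-6)·(1, 0, 0) = (3, −4, −3).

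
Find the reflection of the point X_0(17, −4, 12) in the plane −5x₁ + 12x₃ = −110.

With n = (−5, 0, 12), the signed offset is (n·X_0 − (-110))/|n|² = 169/169 = 1.
X_0' = X_0 − 2t·n = (17, −4, 12) − 2·(−5, 0, 12) = (27, −4, −12).

(27, -4, -12)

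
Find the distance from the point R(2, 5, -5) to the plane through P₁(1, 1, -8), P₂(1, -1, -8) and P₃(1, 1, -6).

1

P₁P₂ = (0, -2, 0) and P₁P₃ = (0, 0, 2), so a normal is n = P₁P₂ × P₁P₃ = (-4, 0, 0).
Then n·(2, 5, -5) - (-4) = -4.
|n| = √(16 + 0 + 0) = 4, so the distance is |-4|/4 = 1.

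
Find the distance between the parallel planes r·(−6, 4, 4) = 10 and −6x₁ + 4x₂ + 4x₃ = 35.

25√17/34

With common normal n = (−6, 4, 4) (|n| = 2√17), the distance is |10 − 35|/|n| = 25/(2√17).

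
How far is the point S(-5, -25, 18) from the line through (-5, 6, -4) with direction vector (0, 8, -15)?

Direction vector d = (0, 8, -15).
AP = (0, -31, 22), and AP × d = (289, 0, 0).
|AP × d|² = 83521 and |d|² = 289, so the distance is √(83521/289) = √289 = 17.

17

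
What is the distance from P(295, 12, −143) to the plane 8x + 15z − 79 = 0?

8

d = |8·295 + 15·(-143) − 79| / √(64 + 0 + 225) = |136| / 17 = 8.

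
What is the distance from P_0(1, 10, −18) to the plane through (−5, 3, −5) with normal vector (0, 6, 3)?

√5/5

The plane has equation n·(r − (−5, 3, −5)) = 0, i.e. n·r = 3.
Then n·(1, 10, −18) − 3 = 3.
|n| = √(0 + 36 + 9) = 3√5, so the distance is |3|/(3√5) = √5/5.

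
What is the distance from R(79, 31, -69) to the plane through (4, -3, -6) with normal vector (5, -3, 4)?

The plane has equation n·(r − (4, -3, -6)) = 0, i.e. n·r = 5.
Then n·(79, 31, -69) - 5 = 21.
|n| = √(25 + 9 + 16) = 5√2, so the distance is |21|/(5√2) = 21√2/10.

21/(5√2)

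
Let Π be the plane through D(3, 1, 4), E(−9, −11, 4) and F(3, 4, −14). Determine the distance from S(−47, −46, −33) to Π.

19√73/73

DE = (−12, −12, 0) and DF = (0, 3, −18), so a normal is n = DE × DF = (216, −216, −36).
d = |216·(-47) + (-216)·(-46) + (-36)·(-33) − 288| / √(46656 + 46656 + 1296) = |684| / (36√73) = 19/√73.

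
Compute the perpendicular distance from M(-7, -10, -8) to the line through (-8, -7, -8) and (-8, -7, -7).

A direction vector is d = (0, 0, 1).
AP = (1, -3, 0), and AP × d = (-3, -1, 0).
|AP × d|² = 10 and |d|² = 1, so the distance is √10.

√10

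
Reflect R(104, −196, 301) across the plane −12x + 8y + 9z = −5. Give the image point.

With n = (−12, 8, 9), the signed offset is (n·R − (-5))/|n|² = -102/289 = -6/17.
R' = R − 2t·n = (104, −196, 301) − (-12/17)·(−12, 8, 9) = (1624/17, −3236/17, 5225/17).

(1624/17, -3236/17, 5225/17)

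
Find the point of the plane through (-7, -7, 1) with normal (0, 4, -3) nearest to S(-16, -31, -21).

(-16, -131/5, -123/5)

n = (0, 4, -3), |n|² = 25, and n·S − (-31) = -30.
t = -30/25 = -6/5, so the foot is S − t·n = (-16, -31, -21) − (-6/5)·(0, 4, -3) = (-16, -131/5, -123/5).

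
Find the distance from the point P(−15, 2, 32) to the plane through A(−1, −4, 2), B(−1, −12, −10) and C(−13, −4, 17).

AB = (0, −8, −12) and AC = (−12, 0, 15), so a normal is n = AB × AC = (−120, 144, −96).
d = |(-120)·(-15) + 144·2 + (-96)·32 − (-648)| / √(14400 + 20736 + 9216) = |-336| / (24√77) = 2√77/11.

2√77/11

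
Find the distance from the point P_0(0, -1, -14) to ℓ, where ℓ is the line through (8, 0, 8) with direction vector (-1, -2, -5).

Direction vector d = (-1, -2, -5).
AP = (-8, -1, -22), and AP × d = (-39, -18, 15).
|AP × d|² = 2070 and |d|² = 30, so the distance is √(2070/30) = √69.

√69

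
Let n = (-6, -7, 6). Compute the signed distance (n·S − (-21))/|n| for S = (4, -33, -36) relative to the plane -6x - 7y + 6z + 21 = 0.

12/11

n·S − (-21) = 12.
|n| = 11, so the signed distance is 12/11.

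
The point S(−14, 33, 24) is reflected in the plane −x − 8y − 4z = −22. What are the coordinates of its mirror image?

(-22, -31, -8)

n = (−1, −8, −4), |n|² = 81, n·S − (-22) = -324, so t = -324/81 = -4.
Foot F = S − (-4)·n = (−18, 1, 8); the reflection is 2F − S = (−22, −31, −8).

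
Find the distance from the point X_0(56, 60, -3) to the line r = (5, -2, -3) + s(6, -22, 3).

3√481

Direction vector d = (6, -22, 3).
AP = (51, 62, 0); AP·d = -1058, |AP|² = 6445, |d|² = 529.
distance² = |AP|² − (AP·d)²/|d|² = 6445 − 1119364/529 = 4329, so the distance is 3√481.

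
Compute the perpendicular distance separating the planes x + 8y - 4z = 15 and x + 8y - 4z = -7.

With common normal n = (1, 8, -4) (|n| = 9), the distance is |15 − (-7)|/|n| = 22/9.

22/9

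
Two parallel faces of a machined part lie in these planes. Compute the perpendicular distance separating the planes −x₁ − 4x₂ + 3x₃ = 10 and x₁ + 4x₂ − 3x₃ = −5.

5/√26

Divide the second equation by -1 to match normals: −x₁ − 4x₂ + 3x₃ = 5.
Both planes have normal n = (−1, −4, 3), |n| = √26. Any point on the first plane is at distance |5 − 10|/|n| = 5/√26 from the second.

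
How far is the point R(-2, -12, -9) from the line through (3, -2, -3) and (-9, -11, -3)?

A direction vector is d = (-12, -9, 0).
AP = (-5, -10, -6), and AP × d = (-54, 72, -75).
|AP × d|² = 13725 and |d|² = 225, so the distance is √(13725/225) = √61.

√61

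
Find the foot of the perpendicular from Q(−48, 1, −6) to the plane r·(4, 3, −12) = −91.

(-616/13, 19/13, -102/13)

n = (4, 3, −12), |n|² = 169, and n·Q − (-91) = -26.
t = -26/169 = -2/13, so the foot is Q − t·n = (−48, 1, −6) − (-2/13)·(4, 3, −12) = (−616/13, 19/13, −102/13).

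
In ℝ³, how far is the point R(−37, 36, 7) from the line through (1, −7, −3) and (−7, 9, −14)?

A direction vector is d = (−8, 16, −11).
AP = (−38, 43, 10); AP·d = 882, |AP|² = 3393, |d|² = 441.
distance² = |AP|² − (AP·d)²/|d|² = 3393 − 777924/441 = 1629, so the distance is 3√181.

3√181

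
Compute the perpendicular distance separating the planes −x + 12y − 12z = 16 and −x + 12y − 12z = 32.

16/17

Both planes have normal n = (−1, 12, −12), |n| = 17. Any point on the first plane is at distance |32 − 16|/|n| = 16/17 from the second.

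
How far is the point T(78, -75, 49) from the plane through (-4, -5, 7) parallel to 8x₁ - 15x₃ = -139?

26/17

Parallel planes share the normal n = (8, 0, -15); since (-4, -5, 7) lies on the plane, its equation is 8x₁ - 15x₃ = -137.
d = |8·78 + (-15)·49 − (-137)| / √(64 + 0 + 225) = |26| / 17 = 26/17.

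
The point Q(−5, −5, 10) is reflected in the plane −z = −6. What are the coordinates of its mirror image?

With n = (0, 0, −1), the signed offset is (n·Q − (-6))/|n|² = -4/1 = -4.
Q' = Q − 2t·n = (−5, −5, 10) − (-8)·(0, 0, −1) = (−5, −5, 2).

(-5, -5, 2)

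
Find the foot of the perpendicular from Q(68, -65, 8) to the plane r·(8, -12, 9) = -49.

n = (8, -12, 9), |n|² = 289, and n·Q − (-49) = 1445.
t = 1445/289 = 5, so the foot is Q − t·n = (68, -65, 8) − 5·(8, -12, 9) = (28, -5, -37).

(28, -5, -37)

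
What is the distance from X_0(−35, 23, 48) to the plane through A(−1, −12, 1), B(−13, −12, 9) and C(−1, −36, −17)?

23/17

AB = (−12, 0, 8) and AC = (0, −24, −18), so a normal is n = AB × AC = (192, −216, 288).
n = (192, −216, 288); n·P − 2688 = -552; |n| = 408; distance = 552/408 = 23/17.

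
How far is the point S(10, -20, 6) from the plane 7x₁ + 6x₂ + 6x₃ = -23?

9/11

Normal vector n = (7, 6, 6), and n·(10, -20, 6) - (-23) = 9.
|n| = √(49 + 36 + 36) = 11, so the distance is |9|/11 = 9/11.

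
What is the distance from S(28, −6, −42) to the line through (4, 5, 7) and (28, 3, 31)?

53

A direction vector is d = (24, −2, 24).
AP = (24, −11, −49), and AP × d = (−362, −1752, 216).
|AP × d|² = 3247204 and |d|² = 1156, so the distance is √(3247204/1156) = √2809 = 53.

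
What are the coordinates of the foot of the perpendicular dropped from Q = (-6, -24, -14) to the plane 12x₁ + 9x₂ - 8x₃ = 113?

The perpendicular from Q has direction n = (12, 9, -8): r = (-6, -24, -14) + λ(12, 9, -8).
Substitute into the plane: n·(Q + λn) = 113 gives -176 + 289λ = 113, so λ = 1.
Foot = (-6, -24, -14) + 1·(12, 9, -8) = (6, -15, -22).

(6, -15, -22)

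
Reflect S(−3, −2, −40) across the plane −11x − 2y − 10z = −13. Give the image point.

With n = (−11, −2, −10), the signed offset is (n·S − (-13))/|n|² = 450/225 = 2.
S' = S − 2t·n = (−3, −2, −40) − 4·(−11, −2, −10) = (41, 6, 0).

(41, 6, 0)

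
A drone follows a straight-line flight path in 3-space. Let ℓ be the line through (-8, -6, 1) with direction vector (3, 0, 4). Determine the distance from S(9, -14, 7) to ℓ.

Direction vector d = (3, 0, 4).
AP = (17, -8, 6), and AP × d = (-32, -50, 24).
|AP × d|² = 4100 and |d|² = 25, so the distance is √(4100/25) = √164 = 2√41.

2√41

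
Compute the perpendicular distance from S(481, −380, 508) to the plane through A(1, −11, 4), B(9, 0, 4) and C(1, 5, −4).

8

AB = (8, 11, 0) and AC = (0, 16, −8), so a normal is n = AB × AC = (−88, 64, 128).
d = |(-88)·481 + 64·(-380) + 128·508 − (-280)| / √(7744 + 4096 + 16384) = |-1344| / 168 = 8.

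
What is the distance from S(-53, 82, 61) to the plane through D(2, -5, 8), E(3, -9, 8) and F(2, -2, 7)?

√26

DE = (1, -4, 0) and DF = (0, 3, -1), so a normal is n = DE × DF = (4, 1, 3).
d = |4·(-53) + 1·82 + 3·61 − 27| / √(16 + 1 + 9) = |26| / √26 = √26.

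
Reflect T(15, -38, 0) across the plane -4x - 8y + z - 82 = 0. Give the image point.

(31, -6, -4)

With n = (-4, -8, 1), the signed offset is (n·T − 82)/|n|² = 162/81 = 2.
T' = T − 2t·n = (15, -38, 0) − 4·(-4, -8, 1) = (31, -6, -4).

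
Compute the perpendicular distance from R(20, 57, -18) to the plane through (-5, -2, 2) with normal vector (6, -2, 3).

4

The plane has equation n·(r − (-5, -2, 2)) = 0, i.e. n·r = -20.
n = (6, -2, 3); n·P − (-20) = -28; |n| = 7; distance = 28/7 = 4.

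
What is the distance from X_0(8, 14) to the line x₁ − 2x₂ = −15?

d = |1·8 + (-2)·14 − (-15)| / √(1 + 4) = |-5|/√5 = √5.

√5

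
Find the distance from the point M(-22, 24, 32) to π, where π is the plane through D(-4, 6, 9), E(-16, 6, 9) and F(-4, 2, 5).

DE = (-12, 0, 0) and DF = (0, -4, -4), so a normal is n = DE × DF = (0, -48, 48).
Then n·(-22, 24, 32) - 144 = 240.
|n| = √(0 + 2304 + 2304) = 48√2, so the distance is |240|/(48√2) = 5/√2.

5√2/2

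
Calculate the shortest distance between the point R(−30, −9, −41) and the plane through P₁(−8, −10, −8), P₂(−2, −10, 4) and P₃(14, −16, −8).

11/23

P₁P₂ = (6, 0, 12) and P₁P₃ = (22, −6, 0), so a normal is n = P₁P₂ × P₁P₃ = (72, 264, −36).
Then n·(−30, −9, −41) − (−2928) = −132.
|n| = √(5184 + 69696 + 1296) = 276, so the distance is |-132|/276 = 11/23.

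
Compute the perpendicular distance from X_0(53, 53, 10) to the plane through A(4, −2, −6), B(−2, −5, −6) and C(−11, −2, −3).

AB = (−6, −3, 0) and AC = (−15, 0, 3), so a normal is n = AB × AC = (−9, 18, −45).
d = |(-9)·53 + 18·53 + (-45)·10 − 198| / √(81 + 324 + 2025) = |-171| / (9√30) = 19/√30.

19/√30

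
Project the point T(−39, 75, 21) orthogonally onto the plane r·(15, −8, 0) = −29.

(21, 43, 21)

The perpendicular from T has direction n = (15, −8, 0): r = (−39, 75, 21) + μ(15, −8, 0).
Substitute into the plane: n·(T + μn) = -29 gives -1185 + 289μ = -29, so μ = 4.
Foot = (−39, 75, 21) + 4·(15, −8, 0) = (21, 43, 21).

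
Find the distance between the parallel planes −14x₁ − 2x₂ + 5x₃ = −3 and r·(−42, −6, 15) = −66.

Divide the second equation by 3 to match normals: −14x₁ − 2x₂ + 5x₃ = -22.
Both planes have normal n = (−14, −2, 5), |n| = 15. Any point on the first plane is at distance |(-22) − (-3)|/|n| = 19/15 from the second.

19/15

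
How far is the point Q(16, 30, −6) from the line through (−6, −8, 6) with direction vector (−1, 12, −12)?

2√229

Direction vector d = (−1, 12, −12).
AP = (22, 38, −12), and AP × d = (−312, 276, 302).
|AP × d|² = 264724 and |d|² = 289, so the distance is √(264724/289) = √916 = 2√229.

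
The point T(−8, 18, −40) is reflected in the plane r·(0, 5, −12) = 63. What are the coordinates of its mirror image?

(-8, -12, 32)

With n = (0, 5, −12), the signed offset is (n·T − 63)/|n|² = 507/169 = 3.
T' = T − 2t·n = (−8, 18, −40) − 6·(0, 5, −12) = (−8, −12, 32).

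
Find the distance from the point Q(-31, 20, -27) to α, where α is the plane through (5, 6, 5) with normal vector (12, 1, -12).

The plane has equation n·(r − (5, 6, 5)) = 0, i.e. n·r = 6.
Then n·(-31, 20, -27) - 6 = -34.
|n| = √(144 + 1 + 144) = 17, so the distance is |-34|/17 = 2.

2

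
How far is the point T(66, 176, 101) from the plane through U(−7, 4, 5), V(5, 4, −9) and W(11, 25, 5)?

5

UV = (12, 0, −14) and UW = (18, 21, 0), so a normal is n = UV × UW = (294, −252, 252).
Then n·(66, 176, 101) − (−1806) = 2310.
|n| = √(86436 + 63504 + 63504) = 462, so the distance is |2310|/462 = 5.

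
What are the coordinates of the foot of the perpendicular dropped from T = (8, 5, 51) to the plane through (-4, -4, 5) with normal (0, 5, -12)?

n = (0, 5, -12), |n|² = 169, and n·T − (-80) = -507.
t = -507/169 = -3, so the foot is T − t·n = (8, 5, 51) − (-3)·(0, 5, -12) = (8, 20, 15).

(8, 20, 15)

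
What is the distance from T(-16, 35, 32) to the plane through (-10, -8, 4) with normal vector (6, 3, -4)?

19√61/61

The plane has equation n·(r − (-10, -8, 4)) = 0, i.e. n·r = -100.
Then n·(-16, 35, 32) - (-100) = -19.
|n| = √(36 + 9 + 16) = √61, so the distance is |-19|/√61 = 19√61/61.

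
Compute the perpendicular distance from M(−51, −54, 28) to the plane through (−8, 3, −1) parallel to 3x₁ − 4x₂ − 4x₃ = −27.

17/√41

Parallel planes share the normal n = (3, −4, −4); since (−8, 3, −1) lies on the plane, its equation is 3x₁ − 4x₂ − 4x₃ = -32.
Then n·(−51, −54, 28) − (−32) = −17.
|n| = √(9 + 16 + 16) = √41, so the distance is |-17|/√41 = 17√41/41.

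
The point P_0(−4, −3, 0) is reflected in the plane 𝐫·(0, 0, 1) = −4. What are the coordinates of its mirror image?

With n = (0, 0, 1), the signed offset is (n·P_0 − (-4))/|n|² = 4/1 = 4.
P_0' = P_0 − 2t·n = (−4, −3, 0) − 8·(0, 0, 1) = (−4, −3, −8).

(-4, -3, -8)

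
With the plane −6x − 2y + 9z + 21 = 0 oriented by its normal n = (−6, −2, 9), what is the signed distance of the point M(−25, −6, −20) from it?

n·M − (-21) = 3.
|n| = 11, so the signed distance is 3/11.

3/11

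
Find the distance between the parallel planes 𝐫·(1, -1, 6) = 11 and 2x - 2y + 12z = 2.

5√38/19

Divide the second equation by 2 to match normals: x - y + 6z = 1.
Both planes have normal n = (1, -1, 6), |n| = √38. Any point on the first plane is at distance |1 − 11|/|n| = 10/√38 from the second.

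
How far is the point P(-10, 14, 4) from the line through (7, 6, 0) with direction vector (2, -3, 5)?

√331

Direction vector d = (2, -3, 5).
AP = (-17, 8, 4); AP·d = -38, |AP|² = 369, |d|² = 38.
distance² = |AP|² − (AP·d)²/|d|² = 369 − 1444/38 = 331, so the distance is √331.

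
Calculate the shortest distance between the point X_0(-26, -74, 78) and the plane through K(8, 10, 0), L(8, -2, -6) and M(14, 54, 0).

KL = (0, -12, -6) and KM = (6, 44, 0), so a normal is n = KL × KM = (264, -36, 72).
Then n·(-26, -74, 78) - 1752 = -336.
|n| = √(69696 + 1296 + 5184) = 276, so the distance is |-336|/276 = 28/23.

28/23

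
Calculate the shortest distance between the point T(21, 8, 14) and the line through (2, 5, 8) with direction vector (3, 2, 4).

Direction vector d = (3, 2, 4).
AP = (19, 3, 6), and AP × d = (0, -58, 29).
|AP × d|² = 4205 and |d|² = 29, so the distance is √(4205/29) = √145.

√145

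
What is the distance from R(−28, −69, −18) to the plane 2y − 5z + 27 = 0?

21√29/29

n = (0, 2, −5); n·P − (-27) = -21; |n| = √29; distance = 21/√29.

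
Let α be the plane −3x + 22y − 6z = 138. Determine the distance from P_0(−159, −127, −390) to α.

5

Normal vector n = (−3, 22, −6), and n·(−159, −127, −390) − 138 = −115.
|n| = √(9 + 484 + 36) = 23, so the distance is |-115|/23 = 5.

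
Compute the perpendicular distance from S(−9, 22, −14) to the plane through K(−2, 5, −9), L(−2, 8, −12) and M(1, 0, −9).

KL = (0, 3, −3) and KM = (3, −5, 0), so a normal is n = KL × KM = (−15, −9, −9).
d = |(-15)·(-9) + (-9)·22 + (-9)·(-14) − 66| / √(225 + 81 + 81) = |-3| / (3√43) = 1/√43.

√43/43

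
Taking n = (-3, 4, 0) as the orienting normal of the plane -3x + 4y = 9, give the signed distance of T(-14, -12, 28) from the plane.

-3

n·T − 9 = -15.
|n| = 5, so the signed distance is -15/5 = -3.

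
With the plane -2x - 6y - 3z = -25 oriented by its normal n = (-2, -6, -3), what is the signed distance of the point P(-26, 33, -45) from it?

n·P − (-25) = 14.
|n| = 7, so the signed distance is 14/7 = 2.

2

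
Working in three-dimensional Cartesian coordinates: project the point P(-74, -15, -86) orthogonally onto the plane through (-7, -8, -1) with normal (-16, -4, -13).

(6, 5, -21)

n = (-16, -4, -13), |n|² = 441, and n·P − 157 = 2205.
t = 2205/441 = 5, so the foot is P − t·n = (-74, -15, -86) − 5·(-16, -4, -13) = (6, 5, -21).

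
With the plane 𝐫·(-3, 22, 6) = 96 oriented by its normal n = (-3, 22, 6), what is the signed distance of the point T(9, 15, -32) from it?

15/23

n·T − 96 = 15.
|n| = 23, so the signed distance is 15/23.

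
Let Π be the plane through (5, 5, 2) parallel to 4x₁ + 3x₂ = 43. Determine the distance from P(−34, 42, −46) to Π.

Parallel planes share the normal n = (4, 3, 0); since (5, 5, 2) lies on the plane, its equation is 4x₁ + 3x₂ = 35.
d = |4·(-34) + 3·42 − 35| / √(16 + 9 + 0) = |-45| / 5 = 9.

9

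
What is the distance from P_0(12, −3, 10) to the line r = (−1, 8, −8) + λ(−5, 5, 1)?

Direction vector d = (−5, 5, 1).
AP = (13, −11, 18); AP·d = -102, |AP|² = 614, |d|² = 51.
distance² = |AP|² − (AP·d)²/|d|² = 614 − 10404/51 = 410, so the distance is √410.

√410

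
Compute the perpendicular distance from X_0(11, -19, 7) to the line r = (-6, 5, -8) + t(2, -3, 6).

Direction vector d = (2, -3, 6).
AP = (17, -24, 15), and AP × d = (-99, -72, -3).
|AP × d|² = 14994 and |d|² = 49, so the distance is √(14994/49) = √306 = 3√34.

3√34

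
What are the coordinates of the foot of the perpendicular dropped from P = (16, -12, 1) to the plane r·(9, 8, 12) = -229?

(7, -20, -11)

The perpendicular from P has direction n = (9, 8, 12): r = (16, -12, 1) + λ(9, 8, 12).
Substitute into the plane: n·(P + λn) = -229 gives 60 + 289λ = -229, so λ = -1.
Foot = (16, -12, 1) + (-1)·(9, 8, 12) = (7, -20, -11).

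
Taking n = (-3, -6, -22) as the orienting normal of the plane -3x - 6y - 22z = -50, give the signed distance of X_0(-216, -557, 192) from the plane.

-8

n·X_0 − (-50) = -184.
|n| = 23, so the signed distance is -184/23 = -8.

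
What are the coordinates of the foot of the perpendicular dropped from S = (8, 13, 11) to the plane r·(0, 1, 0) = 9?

(8, 9, 11)

n = (0, 1, 0), |n|² = 1, and n·S − 9 = 4.
t = 4/1 = 4, so the foot is S − t·n = (8, 13, 11) − 4·(0, 1, 0) = (8, 9, 11).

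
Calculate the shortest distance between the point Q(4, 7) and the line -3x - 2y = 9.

d = |(-3)·4 + (-2)·7 − 9| / √(9 + 4) = |-35|/√13 = 35/√13.

35√13/13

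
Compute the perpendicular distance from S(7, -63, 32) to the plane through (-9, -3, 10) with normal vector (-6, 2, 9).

18/11

The plane has equation n·(r − (-9, -3, 10)) = 0, i.e. n·r = 138.
d = |(-6)·7 + 2·(-63) + 9·32 − 138| / √(36 + 4 + 81) = |-18| / 11 = 18/11.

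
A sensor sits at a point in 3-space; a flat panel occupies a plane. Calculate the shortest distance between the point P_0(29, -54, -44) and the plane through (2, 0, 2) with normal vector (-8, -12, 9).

The plane has equation n·(r − (2, 0, 2)) = 0, i.e. n·r = 2.
Then n·(29, -54, -44) - 2 = 18.
|n| = √(64 + 144 + 81) = 17, so the distance is |18|/17 = 18/17.

18/17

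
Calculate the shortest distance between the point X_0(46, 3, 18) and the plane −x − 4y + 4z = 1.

13/√33

d = |(-1)·46 + (-4)·3 + 4·18 − 1| / √(1 + 16 + 16) = |13| / √33 = 13/√33.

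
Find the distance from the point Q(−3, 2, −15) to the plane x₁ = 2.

5

Normal vector n = (1, 0, 0), and n·(−3, 2, −15) − 2 = −5.
|n| = √(1 + 0 + 0) = 1, so the distance is |-5|/1 = 5.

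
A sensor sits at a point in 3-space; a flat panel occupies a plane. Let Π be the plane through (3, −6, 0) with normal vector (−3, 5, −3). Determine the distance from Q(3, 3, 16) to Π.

3/√43

The plane has equation n·(r − (3, −6, 0)) = 0, i.e. n·r = -39.
Then n·(3, 3, 16) − (−39) = −3.
|n| = √(9 + 25 + 9) = √43, so the distance is |-3|/√43 = 3√43/43.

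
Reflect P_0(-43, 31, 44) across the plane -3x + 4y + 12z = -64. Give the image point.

(-13, -9, -76)

With n = (-3, 4, 12), the signed offset is (n·P_0 − (-64))/|n|² = 845/169 = 5.
P_0' = P_0 − 2t·n = (-43, 31, 44) − 10·(-3, 4, 12) = (-13, -9, -76).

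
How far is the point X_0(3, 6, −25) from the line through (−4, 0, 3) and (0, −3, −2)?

A direction vector is d = (4, −3, −5).
AP = (7, 6, −28); AP·d = 150, |AP|² = 869, |d|² = 50.
distance² = |AP|² − (AP·d)²/|d|² = 869 − 22500/50 = 419, so the distance is √419.

√419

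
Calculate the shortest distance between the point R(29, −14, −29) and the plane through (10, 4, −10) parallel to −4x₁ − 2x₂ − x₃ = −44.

√21

Parallel planes share the normal n = (−4, −2, −1); since (10, 4, −10) lies on the plane, its equation is −4x₁ − 2x₂ − x₃ = -38.
n = (−4, −2, −1); n·P − (-38) = -21; |n| = √21; distance = 21/√21 = √21.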